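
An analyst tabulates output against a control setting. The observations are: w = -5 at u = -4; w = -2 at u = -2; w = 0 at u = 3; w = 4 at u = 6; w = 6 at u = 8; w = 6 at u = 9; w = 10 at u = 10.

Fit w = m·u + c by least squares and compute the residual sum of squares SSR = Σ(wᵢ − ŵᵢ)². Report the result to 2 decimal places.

SSR = 8.80

The normal system XᵀX·[m, c]ᵀ = Xᵀw is [[310, 30]; [30, 7]]·[m, c]ᵀ = [250, 19]ᵀ.
Eliminating c: 7·(row 1) − 30·(row 2) gives 1270·m = 7·250 − 30·19 = 1180, so m = 118/127.
Then c = (19 − 30·(118/127))/7 = -161/127.
Residuals: -2/127, 143/127, -193/127, -39/127, -21/127, -139/127, 251/127; SSR = 1118/127.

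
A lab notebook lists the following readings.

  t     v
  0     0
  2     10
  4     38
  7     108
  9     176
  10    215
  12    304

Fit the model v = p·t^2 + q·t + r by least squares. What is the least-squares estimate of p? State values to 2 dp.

p = 1.97

With design matrix M, MᵀM = [[39970, 3872, 394]; [3872, 394, 44]; [394, 44, 7]] and Mᵀv = [85472, 8310, 851]ᵀ.
Inverting the 3×3 Gram matrix, [p, q, r]ᵀ = [163603/82971, 147911/82971, -51335/82971]ᵀ.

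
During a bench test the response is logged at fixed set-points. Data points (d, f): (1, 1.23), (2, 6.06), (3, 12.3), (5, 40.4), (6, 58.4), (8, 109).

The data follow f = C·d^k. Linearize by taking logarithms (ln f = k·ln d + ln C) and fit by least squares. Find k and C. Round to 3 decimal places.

k = 2.144, C = 1.260

Linearized form: ln f = k·ln d + ln C. From the 6 transformed points,
XᵀX = [[11.8122, 7.2724]; [7.2724, 6]], rhs = [27.0020, 16.9758]ᵀ  (here Σln d = 7.2724, Σ(ln d)² = 11.8122, Σln f = 16.9758, Σln d·ln f = 27.0020).
Solving (det = 17.9853): k = 2.14382, ln C = 0.23085, so C = exp(0.23085) = 1.25968.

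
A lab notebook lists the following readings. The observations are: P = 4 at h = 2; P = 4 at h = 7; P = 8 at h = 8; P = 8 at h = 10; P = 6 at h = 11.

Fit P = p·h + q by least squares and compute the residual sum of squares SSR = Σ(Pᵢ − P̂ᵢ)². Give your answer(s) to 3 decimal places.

MᵀM·[p, q]ᵀ = MᵀP reads: 338·p + 38·q = 246;  38·p + 5·q = 30.
det = 338·5 − 38² = 246.
p = (246·5 − 38·30)/246 = 15/41; q = (338·30 − 38·246)/246 = 132/41.
Residuals: 2/41, -73/41, 76/41, 46/41, -51/41; SSR = 386/41.

SSR = 9.415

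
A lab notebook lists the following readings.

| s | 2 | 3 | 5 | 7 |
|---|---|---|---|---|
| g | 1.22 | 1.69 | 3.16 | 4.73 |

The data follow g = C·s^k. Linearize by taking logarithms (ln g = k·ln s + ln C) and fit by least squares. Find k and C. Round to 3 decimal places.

Let Y = ln g. Fitting Y = k·ln s + ln C by least squares:
Σln s = 5.3471, Σ(ln s)² = 8.0643, Σln g = 3.4281, Σln s·ln g = 5.5899.
Equations: 8.0643·k + 5.3471·ln C = 5.5899;  5.3471·k + 4·ln C = 3.4281.
Solving (det = 3.6655): k = 1.09924, ln C = -0.61241, so C = exp(-0.61241) = 0.54204.

k = 1.099, C = 0.542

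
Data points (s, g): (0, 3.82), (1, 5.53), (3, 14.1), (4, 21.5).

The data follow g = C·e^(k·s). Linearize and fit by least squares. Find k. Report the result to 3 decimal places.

With ln gᵢ as the transformed response and sᵢ as the regressor:
Σs = 8.0000, Σ(s)² = 26.0000, Σln g = 8.7647, Σs·ln g = 21.9209.
Equations: 26.0000·k + 8.0000·ln C = 21.9209;  8.0000·k + 4·ln C = 8.7647.
Solving (det = 40.0000): k = 0.43916, ln C = 1.31285.

k = 0.439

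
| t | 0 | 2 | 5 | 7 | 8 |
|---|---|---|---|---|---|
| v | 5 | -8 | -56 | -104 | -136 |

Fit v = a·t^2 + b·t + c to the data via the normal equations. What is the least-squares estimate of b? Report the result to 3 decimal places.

Sums needed: Σt^2·t^2 = 7138, Σt^2·t = 988, Σt^2 = 142, Σt·t = 142, Σt = 22, Σ1 = 5.
And Σt^2·v = -15232, Σt·v = -2112, Σv = -299.
Solving the 3×3 system (Gaussian elimination) gives a = -19267/10551, b = -31085/10551, c = 17669/3517.

b = -2.946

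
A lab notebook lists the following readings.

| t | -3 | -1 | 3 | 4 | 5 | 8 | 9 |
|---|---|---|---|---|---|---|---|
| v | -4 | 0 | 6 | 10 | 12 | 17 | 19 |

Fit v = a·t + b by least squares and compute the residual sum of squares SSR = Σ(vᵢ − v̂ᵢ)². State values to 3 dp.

With design matrix X, XᵀX = [[205, 25]; [25, 7]] and Xᵀv = [437, 60]ᵀ.
Determinant 205·7 − 25² = 810.
a = (437·7 − 25·60)/810 = 1559/810; b = (205·60 − 25·437)/810 = 275/162.
Residuals: 31/405, 92/405, -596/405, 163/270, 55/81, -77/810, -8/405; SSR = 2477/810.

SSR = 3.058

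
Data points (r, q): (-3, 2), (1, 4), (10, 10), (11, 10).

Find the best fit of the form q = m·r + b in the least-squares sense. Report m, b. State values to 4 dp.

m = 0.6004, b = 3.6483

With design matrix X, XᵀX = [[231, 19]; [19, 4]] and Xᵀq = [208, 26]ᵀ.
Eliminating b: 4·(row 1) − 19·(row 2) gives 563·m = 4·208 − 19·26 = 338, so m = 338/563.
Then b = (26 − 19·(338/563))/4 = 2054/563.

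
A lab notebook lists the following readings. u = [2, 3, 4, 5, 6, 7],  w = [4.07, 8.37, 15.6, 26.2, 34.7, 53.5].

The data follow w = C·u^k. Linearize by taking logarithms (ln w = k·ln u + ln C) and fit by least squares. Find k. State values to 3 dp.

Linearized form: ln w = k·ln u + ln C. From the 6 transformed points,
Σln u = 8.5252, Σ(ln u)² = 13.1965, Σln w = 17.0677, Σln u·ln w = 26.4707.
Normal system: [[13.1965, 8.5252]; [8.5252, 6]]·[k, ln C]ᵀ = [26.4707, 17.0677]ᵀ.
Δ = 13.1965·6 − (8.5252)² = 6.5005; k = (26.4707·6 − 8.5252·17.0677)/6.5005 = 2.04889, ln C = (13.1965·17.0677 − 8.5252·26.4707)/6.5005 = -0.06656.

k = 2.049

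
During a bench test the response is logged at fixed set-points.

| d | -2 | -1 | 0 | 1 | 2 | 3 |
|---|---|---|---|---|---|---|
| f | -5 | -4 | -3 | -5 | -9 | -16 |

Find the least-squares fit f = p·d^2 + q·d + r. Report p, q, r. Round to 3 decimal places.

Entries of XᵀX: Σd^2·d^2 = 115, Σd^2·d = 27, Σd^2 = 19, Σd·d = 19, Σd = 3, Σ1 = 6.
Right-hand side: Σd^2·f = -209, Σd·f = -57, Σf = -42.
Row-reducing yields p = -15/14, q = -69/70, r = -109/35.

p = -1.071, q = -0.986, r = -3.114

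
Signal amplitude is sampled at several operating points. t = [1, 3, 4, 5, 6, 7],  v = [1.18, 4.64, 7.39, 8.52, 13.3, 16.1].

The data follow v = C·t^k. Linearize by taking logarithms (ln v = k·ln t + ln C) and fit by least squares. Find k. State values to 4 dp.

k = 1.3315

Let Y = ln v. Fitting Y = k·ln t + ln C by least squares:
Σln t = 7.8320, Σ(ln t)² = 12.7160, Σln v = 11.2094, Σln t·ln v = 17.9509.
Equations: 12.7160·k + 7.8320·ln C = 17.9509;  7.8320·k + 6·ln C = 11.2094.
Slope k = (n·Σln t·ln v − Σln t·Σln v)/(n·Σ(ln t)² − (Σln t)²) = (6·17.9509 − 7.8320·11.2094)/14.9557 = 1.33150; ln C = (Σln v − k·Σln t)/n = 0.13017.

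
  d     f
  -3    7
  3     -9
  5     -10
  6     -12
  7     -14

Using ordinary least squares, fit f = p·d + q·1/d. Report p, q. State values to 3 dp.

p = -1.800, q = -7.512

Forming XᵀX = [[128, 5]; [5, 1521/4900]] and Xᵀf = [-268, -34/3]ᵀ gives XᵀX·[p, q]ᵀ = Xᵀf.
det = 128·(1521/4900) − 5² = 18047/1225.
p = ((-268)·(1521/4900) − 5·(-34/3))/(18047/1225) = -97471/54141; q = (128·(-34/3) − 5·(-268))/(18047/1225) = -406700/54141.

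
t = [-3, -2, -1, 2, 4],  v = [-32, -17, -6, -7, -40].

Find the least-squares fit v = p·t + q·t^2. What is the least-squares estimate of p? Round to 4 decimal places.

p = 2.0401

From the data, Σt·t = 34, Σt·t^2 = 36, Σt^2·t^2 = 370.
Moment sums: Σt·v = -38, Σt^2·v = -1030.
XᵀX·[p, q]ᵀ = Xᵀv becomes [[34, 36]; [36, 370]]·[p, q]ᵀ = [-38, -1030]ᵀ.
Eliminating q: 370·(row 1) − 36·(row 2) gives 11284·p = 370·(-38) − 36·(-1030) = 23020, so p = 5755/2821.
Then q = ((-1030) − 36·(5755/2821))/370 = -8413/2821.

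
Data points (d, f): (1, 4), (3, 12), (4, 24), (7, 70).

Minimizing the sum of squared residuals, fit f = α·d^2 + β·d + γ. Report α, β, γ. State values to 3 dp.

MᵀM·[α, β, γ]ᵀ = Mᵀf reads: 2739·α + 435·β + 75·γ = 3926;  435·α + 75·β + 15·γ = 626;  75·α + 15·β + 4·γ = 110.
(Σd^2·d^2 = 2739, Σd^2·d = 435, Σd^2 = 75, Σd·d = 75, Σd = 15, Σ1 = 4, Σd^2·f = 3926, Σd·f = 626, Σf = 110.)
Solving the 3×3 system (Gaussian elimination) gives α = 47/30, β = -73/50, γ = 18/5.

α = 1.567, β = -1.460, γ = 3.600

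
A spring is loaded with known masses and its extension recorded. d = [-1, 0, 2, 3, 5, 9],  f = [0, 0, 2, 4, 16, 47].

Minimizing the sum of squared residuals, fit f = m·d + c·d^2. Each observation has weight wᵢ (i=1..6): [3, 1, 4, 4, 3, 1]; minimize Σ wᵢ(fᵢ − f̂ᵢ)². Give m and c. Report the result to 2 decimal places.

m = -0.05, c = 0.59

Sums needed: Σwᵢ·d·d = 211, Σwᵢ·d·d^2 = 1241, Σwᵢ·d^2·d^2 = 8827.
Right-hand side: Σwᵢ·d·f = 727, Σwᵢ·d^2·f = 5183.
Eliminating c: 8827·(row 1) − 1241·(row 2) gives 322416·m = 8827·727 − 1241·5183 = -14874, so m = -2479/53736.
Then c = (5183 − 1241·(-2479/53736))/8827 = 31901/53736.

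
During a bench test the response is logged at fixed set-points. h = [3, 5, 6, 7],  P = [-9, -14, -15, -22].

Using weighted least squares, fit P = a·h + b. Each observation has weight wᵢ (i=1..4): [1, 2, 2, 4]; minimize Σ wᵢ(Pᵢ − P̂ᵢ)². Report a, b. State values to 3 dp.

Entries of MᵀWM: Σwᵢ·h·h = 327, Σwᵢ·h = 53, Σwᵢ·1 = 9.
For MᵀWP: Σwᵢ·h·P = -963, Σwᵢ·P = -155.
Normal equations: [[327, 53]; [53, 9]]·[a, b]ᵀ = [-963, -155]ᵀ.
Eliminating b: 9·(row 1) − 53·(row 2) gives 134·a = 9·(-963) − 53·(-155) = -452, so a = -226/67.
Then b = ((-155) − 53·(-226/67))/9 = 177/67.

a = -3.373, b = 2.642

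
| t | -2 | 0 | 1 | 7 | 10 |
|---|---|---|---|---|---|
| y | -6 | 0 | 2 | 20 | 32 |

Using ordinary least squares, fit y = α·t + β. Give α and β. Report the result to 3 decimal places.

AᵀA·[α, β]ᵀ = Aᵀy reads: 154·α + 16·β = 474;  16·α + 5·β = 48.
Determinant 154·5 − 16² = 514.
α = (474·5 − 16·48)/514 = 801/257; β = (154·48 − 16·474)/514 = -96/257.

α = 3.117, β = -0.374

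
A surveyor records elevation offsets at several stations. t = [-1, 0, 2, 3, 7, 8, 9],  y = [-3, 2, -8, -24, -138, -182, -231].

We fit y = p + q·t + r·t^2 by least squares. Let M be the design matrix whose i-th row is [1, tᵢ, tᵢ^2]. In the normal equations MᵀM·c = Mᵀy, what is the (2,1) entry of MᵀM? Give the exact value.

28

Row 2 ↔ basis t, column 1 ↔ basis 1, so (MᵀM)_{2,1} = Σᵢ t = (-1)·(1) + (0)·(1) + (2)·(1) + (3)·(1) + (7)·(1) + (8)·(1) + (9)·(1) = 28.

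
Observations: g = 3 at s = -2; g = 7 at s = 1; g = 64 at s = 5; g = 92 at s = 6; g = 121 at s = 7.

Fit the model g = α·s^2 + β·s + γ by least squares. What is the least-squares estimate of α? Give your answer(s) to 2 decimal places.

Forming MᵀM = [[4339, 677, 115]; [677, 115, 17]; [115, 17, 5]] and Mᵀg = [10860, 1720, 287]ᵀ gives MᵀM·[α, β, γ]ᵀ = Mᵀg.
Solving the 3×3 system (Gaussian elimination) gives α = 269/132, β = 4841/1716, γ = 134/143.

α = 2.04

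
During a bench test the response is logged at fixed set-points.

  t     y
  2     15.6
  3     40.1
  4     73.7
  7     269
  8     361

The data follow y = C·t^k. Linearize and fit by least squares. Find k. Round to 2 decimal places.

k = 2.26

Linearized form: ln y = k·ln t + ln C. From the 5 transformed points,
AᵀA = [[11.7199, 7.2034]; [7.2034, 5]], rhs = [35.0531, 22.2222]ᵀ  (here Σln t = 7.2034, Σ(ln t)² = 11.7199, Σln y = 22.2222, Σln t·ln y = 35.0531).
Slope k = (n·Σln t·ln y − Σln t·Σln y)/(n·Σ(ln t)² − (Σln t)²) = (5·35.0531 − 7.2034·22.2222)/6.7102 = 2.26367; ln C = (Σln y − k·Σln t)/n = 1.18323.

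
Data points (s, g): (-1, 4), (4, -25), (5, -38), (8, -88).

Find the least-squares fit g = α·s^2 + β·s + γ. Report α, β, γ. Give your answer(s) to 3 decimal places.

α = -1.093, β = -2.581, γ = 2.532

From the data, Σs^2·s^2 = 4978, Σs^2·s = 700, Σs^2 = 106, Σs·s = 106, Σs = 16, Σ1 = 4.
Moment sums: Σs^2·g = -6978, Σs·g = -998, Σg = -147.
Solving the 3×3 system (Gaussian elimination) gives α = -5435/4974, β = -2140/829, γ = 12593/4974.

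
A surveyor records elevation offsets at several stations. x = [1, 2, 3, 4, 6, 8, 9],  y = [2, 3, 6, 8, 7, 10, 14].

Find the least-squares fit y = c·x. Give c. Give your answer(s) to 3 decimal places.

Sums needed: Σx·x = 211.
For Mᵀy: Σx·y = 306.
Normal equations: [[211]]·[c]ᵀ = [306]ᵀ.
Hence c = 306 / 211 ≈ 1.45024.

c = 1.450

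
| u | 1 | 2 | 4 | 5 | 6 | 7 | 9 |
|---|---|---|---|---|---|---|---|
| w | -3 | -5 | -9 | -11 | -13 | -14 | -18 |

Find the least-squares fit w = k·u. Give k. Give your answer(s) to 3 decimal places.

Compute the Gram sums: Σu·u = 212.
And Σu·w = -442.
AᵀA·[k]ᵀ = Aᵀw becomes [[212]]·[k]ᵀ = [-442]ᵀ.
Hence k = -442 / 212 ≈ -2.08491.

k = -2.085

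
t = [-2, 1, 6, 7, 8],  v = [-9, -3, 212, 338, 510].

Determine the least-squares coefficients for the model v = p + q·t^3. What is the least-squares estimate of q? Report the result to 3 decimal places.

q = 0.999

From the data, Σ1 = 5, Σt^3 = 1064, Σt^3·t^3 = 426514.
And Σv = 1048, Σt^3·v = 422915.
AᵀA·[p, q]ᵀ = Aᵀv becomes [[5, 1064]; [1064, 426514]]·[p, q]ᵀ = [1048, 422915]ᵀ.
det = 5·426514 − 1064² = 1000474.
p = (1048·426514 − 1064·422915)/1000474 = -1497444/500237; q = (5·422915 − 1064·1048)/1000474 = 999503/1000474.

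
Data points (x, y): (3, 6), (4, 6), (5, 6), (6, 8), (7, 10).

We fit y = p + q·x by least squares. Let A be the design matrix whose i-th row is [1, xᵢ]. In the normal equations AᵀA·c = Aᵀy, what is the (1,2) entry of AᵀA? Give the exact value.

Row 1 ↔ basis 1, column 2 ↔ basis x, so (AᵀA)_{1,2} = Σᵢ x = (1)·(3) + (1)·(4) + (1)·(5) + (1)·(6) + (1)·(7) = 25.

25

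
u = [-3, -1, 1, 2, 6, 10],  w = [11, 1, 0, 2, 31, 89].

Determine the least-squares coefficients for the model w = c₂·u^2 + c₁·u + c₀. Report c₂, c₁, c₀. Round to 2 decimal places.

Normal-equation sums: Σu^2·u^2 = 11395, Σu^2·u = 1197, Σu^2 = 151, Σu·u = 151, Σu = 15, Σ1 = 6.
For Mᵀw: Σu^2·w = 10124, Σu·w = 1046, Σw = 134.
Inverting the 3×3 Gram matrix, [c₂, c₁, c₀]ᵀ = [550949/571300, -399193/571300, -54267/285650]ᵀ.

c₂ = 0.96, c₁ = -0.70, c₀ = -0.19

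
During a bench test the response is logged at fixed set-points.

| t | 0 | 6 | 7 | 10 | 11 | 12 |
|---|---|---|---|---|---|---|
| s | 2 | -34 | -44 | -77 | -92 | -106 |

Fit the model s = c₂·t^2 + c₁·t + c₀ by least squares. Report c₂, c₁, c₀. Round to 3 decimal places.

Entries of AᵀA: Σt^2·t^2 = 49074, Σt^2·t = 4618, Σt^2 = 450, Σt·t = 450, Σt = 46, Σ1 = 6.
Moment sums: Σt^2·s = -37476, Σt·s = -3566, Σs = -351.
So AᵀA·[c₂, c₁, c₀]ᵀ = Aᵀs: [[49074, 4618, 450]; [4618, 450, 46]; [450, 46, 6]]·[c₂, c₁, c₀]ᵀ = [-37476, -3566, -351]ᵀ.
Row-reducing yields c₂ = -217/436, c₁ = -96033/31828, c₀ = 31195/15914.

c₂ = -0.498, c₁ = -3.017, c₀ = 1.960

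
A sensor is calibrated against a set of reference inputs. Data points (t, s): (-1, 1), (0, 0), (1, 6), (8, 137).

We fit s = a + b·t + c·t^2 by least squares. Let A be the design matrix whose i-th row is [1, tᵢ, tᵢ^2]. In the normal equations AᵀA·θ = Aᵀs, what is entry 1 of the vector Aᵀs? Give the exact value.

144

Entry 1 ↔ basis 1, so (Aᵀs)_{1} = Σᵢ sᵢ = (1)·(1) + (1)·(0) + (1)·(6) + (1)·(137) = 144.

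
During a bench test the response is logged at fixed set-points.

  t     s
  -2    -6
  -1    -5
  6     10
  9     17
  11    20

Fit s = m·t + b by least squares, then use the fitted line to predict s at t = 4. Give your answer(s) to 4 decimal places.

Setting ∂/∂m … = 0 gives: 243·m + 23·b = 450;  23·m + 5·b = 36.
(Σt·t = 243, Σt = 23, Σ1 = 5, Σt·s = 450, Σs = 36.)
Eliminating b: 5·(row 1) − 23·(row 2) gives 686·m = 5·450 − 23·36 = 1422, so m = 711/343.
Then b = (36 − 23·(711/343))/5 = -801/343.
At t = 4: ŝ = (711/343)·(4) + (-801/343)·(1) = 2043/343.

ŝ = 5.9563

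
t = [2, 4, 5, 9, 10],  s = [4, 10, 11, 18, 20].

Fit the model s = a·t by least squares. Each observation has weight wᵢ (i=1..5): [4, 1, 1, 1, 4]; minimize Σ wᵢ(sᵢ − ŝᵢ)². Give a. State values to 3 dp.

Setting ∂/∂a … = 0 gives: 538·a = 1089.
(Σwᵢ·t·t = 538, Σwᵢ·t·s = 1089.)
a = 1089/538 = 2.02416.

a = 2.024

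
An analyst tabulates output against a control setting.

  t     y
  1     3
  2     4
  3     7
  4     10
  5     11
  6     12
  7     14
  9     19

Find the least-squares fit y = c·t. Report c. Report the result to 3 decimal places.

Setting ∂/∂c … = 0 gives: 221·c = 468.
Hence c = 468 / 221 ≈ 2.11765.

c = 2.118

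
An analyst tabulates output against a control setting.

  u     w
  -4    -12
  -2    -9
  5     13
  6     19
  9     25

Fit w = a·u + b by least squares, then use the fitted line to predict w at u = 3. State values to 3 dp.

ŵ = 7.801

Sums needed: Σu·u = 162, Σu = 14, Σ1 = 5.
Moment sums: Σu·w = 470, Σw = 36.
So AᵀA·[a, b]ᵀ = Aᵀw: [[162, 14]; [14, 5]]·[a, b]ᵀ = [470, 36]ᵀ.
Eliminating b: 5·(row 1) − 14·(row 2) gives 614·a = 5·470 − 14·36 = 1846, so a = 923/307.
Then b = (36 − 14·(923/307))/5 = -374/307.
At u = 3: ŵ = (923/307)·(3) + (-374/307)·(1) = 2395/307.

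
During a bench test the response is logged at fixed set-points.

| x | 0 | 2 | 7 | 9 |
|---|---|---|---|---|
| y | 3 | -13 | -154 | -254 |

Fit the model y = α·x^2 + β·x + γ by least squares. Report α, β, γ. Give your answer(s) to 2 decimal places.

Normal-equation sums: Σx^2·x^2 = 8978, Σx^2·x = 1080, Σx^2 = 134, Σx·x = 134, Σx = 18, Σ1 = 4.
And Σx^2·y = -28172, Σx·y = -3390, Σy = -418.
So AᵀA·[α, β, γ]ᵀ = Aᵀy: [[8978, 1080, 134]; [1080, 134, 18]; [134, 18, 4]]·[α, β, γ]ᵀ = [-28172, -3390, -418]ᵀ.
Row-reducing yields α = -3, β = -78/53, γ = 139/53.

α = -3.00, β = -1.47, γ = 2.62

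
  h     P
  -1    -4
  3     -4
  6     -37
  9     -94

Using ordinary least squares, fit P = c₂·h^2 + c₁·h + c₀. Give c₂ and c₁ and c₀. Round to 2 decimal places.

The normal equations are: 7939·c₂ + 971·c₁ + 127·c₀ = -8986;  971·c₂ + 127·c₁ + 17·c₀ = -1076;  127·c₂ + 17·c₁ + 4·c₀ = -139.
Row-reducing yields c₂ = -761/517, c₁ = 1412/517, c₀ = 195/517.

c₂ = -1.47, c₁ = 2.73, c₀ = 0.38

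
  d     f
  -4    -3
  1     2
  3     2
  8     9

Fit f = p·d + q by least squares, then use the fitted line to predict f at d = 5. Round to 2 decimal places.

With design matrix A, AᵀA = [[90, 8]; [8, 4]] and Aᵀf = [92, 10]ᵀ.
Eliminating q: 4·(row 1) − 8·(row 2) gives 296·p = 4·92 − 8·10 = 288, so p = 36/37.
Then q = (10 − 8·(36/37))/4 = 41/74.
At d = 5: f̂ = (36/37)·(5) + (41/74)·(1) = 401/74.

f̂ = 5.42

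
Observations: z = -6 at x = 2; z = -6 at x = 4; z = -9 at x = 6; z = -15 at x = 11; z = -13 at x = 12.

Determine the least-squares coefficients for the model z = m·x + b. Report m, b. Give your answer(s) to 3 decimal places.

m = -0.895, b = -3.537

Compute the Gram sums: Σx·x = 321, Σx = 35, Σ1 = 5.
And Σx·z = -411, Σz = -49.
Normal equations: [[321, 35]; [35, 5]]·[m, b]ᵀ = [-411, -49]ᵀ.
Determinant 321·5 − 35² = 380.
m = ((-411)·5 − 35·(-49))/380 = -17/19; b = (321·(-49) − 35·(-411))/380 = -336/95.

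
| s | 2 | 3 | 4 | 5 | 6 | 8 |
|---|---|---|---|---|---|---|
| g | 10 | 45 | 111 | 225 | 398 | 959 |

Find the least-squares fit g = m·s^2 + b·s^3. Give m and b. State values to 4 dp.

m = -0.9745, b = 1.9960

From the data, Σs^2·s^2 = 6370, Σs^2·s^3 = 44968, Σs^3·s^3 = 329314.
Moment sums: Σs^2·g = 83550, Σs^3·g = 613500.
Δ = 6370·329314 − 44968² = 75609156.
m = (83550·329314 − 44968·613500)/75609156 = -6140275/6300763; b = (6370·613500 − 44968·83550)/75609156 = 1796650/900109.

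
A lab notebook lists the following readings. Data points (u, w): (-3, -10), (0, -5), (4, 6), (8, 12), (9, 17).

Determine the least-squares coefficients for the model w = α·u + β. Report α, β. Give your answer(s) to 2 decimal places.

α = 2.20, β = -3.90

Normal-equation sums: Σu·u = 170, Σu = 18, Σ1 = 5.
Moment sums: Σu·w = 303, Σw = 20.
AᵀA·[α, β]ᵀ = Aᵀw becomes [[170, 18]; [18, 5]]·[α, β]ᵀ = [303, 20]ᵀ.
Δ = 170·5 − 18² = 526.
α = (303·5 − 18·20)/526 = 1155/526; β = (170·20 − 18·303)/526 = -1027/263.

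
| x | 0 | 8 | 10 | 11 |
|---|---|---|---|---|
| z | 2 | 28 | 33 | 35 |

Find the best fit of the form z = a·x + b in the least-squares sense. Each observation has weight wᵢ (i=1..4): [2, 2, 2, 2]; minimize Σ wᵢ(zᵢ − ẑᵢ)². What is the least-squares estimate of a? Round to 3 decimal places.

a = 3.057

Entries of AᵀWA: Σwᵢ·x·x = 570, Σwᵢ·x = 58, Σwᵢ·1 = 8.
Moment sums: Σwᵢ·x·z = 1878, Σwᵢ·z = 196.
Δ = 570·8 − 58² = 1196.
a = (1878·8 − 58·196)/1196 = 914/299; b = (570·196 − 58·1878)/1196 = 699/299.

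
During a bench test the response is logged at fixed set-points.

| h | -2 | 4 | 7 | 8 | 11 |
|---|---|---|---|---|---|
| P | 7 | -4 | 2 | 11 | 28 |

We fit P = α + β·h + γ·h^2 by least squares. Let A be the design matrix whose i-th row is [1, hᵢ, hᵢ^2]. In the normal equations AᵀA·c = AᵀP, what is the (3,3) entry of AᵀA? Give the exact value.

Row 3 ↔ basis h^2, column 3 ↔ basis h^2, so (AᵀA)_{3,3} = Σᵢ (h^2)·(h^2) = (4)·(4) + (16)·(16) + (49)·(49) + (64)·(64) + (121)·(121) = 21410.

21410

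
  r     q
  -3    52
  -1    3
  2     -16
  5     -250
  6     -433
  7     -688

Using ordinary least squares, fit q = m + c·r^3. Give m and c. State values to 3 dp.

Forming XᵀX = [[6, 664]; [664, 180724]] and Xᵀq = [-1332, -362297]ᵀ gives XᵀX·[m, c]ᵀ = Xᵀq.
Determinant 6·180724 − 664² = 643448.
m = ((-1332)·180724 − 664·(-362297))/643448 = -865/3497; c = (6·(-362297) − 664·(-1332))/643448 = -28029/13988.

m = -0.247, c = -2.004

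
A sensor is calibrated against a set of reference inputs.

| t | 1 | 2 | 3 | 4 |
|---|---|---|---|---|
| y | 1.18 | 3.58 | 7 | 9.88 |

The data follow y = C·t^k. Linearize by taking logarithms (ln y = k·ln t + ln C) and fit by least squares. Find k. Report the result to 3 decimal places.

Let Y = ln y. Fitting Y = k·ln t + ln C by least squares:
Σln t = 3.1781, Σ(ln t)² = 3.6092, Σln y = 5.6773, Σln t·ln y = 6.1971.
Equations: 3.6092·k + 3.1781·ln C = 6.1971;  3.1781·k + 4·ln C = 5.6773.
Slope k = (n·Σln t·ln y − Σln t·Σln y)/(n·Σ(ln t)² − (Σln t)²) = (4·6.1971 − 3.1781·5.6773)/4.3368 = 1.55547; ln C = (Σln y − k·Σln t)/n = 0.18349.

k = 1.555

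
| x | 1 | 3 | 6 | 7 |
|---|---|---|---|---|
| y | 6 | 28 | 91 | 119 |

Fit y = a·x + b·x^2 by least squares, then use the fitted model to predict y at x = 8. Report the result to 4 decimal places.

ŷ = 151.3283

Compute the Gram sums: Σx·x = 95, Σx·x^2 = 587, Σx^2·x^2 = 3779.
And Σx·y = 1469, Σx^2·y = 9365.
AᵀA·[a, b]ᵀ = Aᵀy becomes [[95, 587]; [587, 3779]]·[a, b]ᵀ = [1469, 9365]ᵀ.
Determinant 95·3779 − 587² = 14436.
a = (1469·3779 − 587·9365)/14436 = 4508/1203; b = (95·9365 − 587·1469)/14436 = 2281/1203.
At x = 8: ŷ = (4508/1203)·(8) + (2281/1203)·(64) = 182048/1203.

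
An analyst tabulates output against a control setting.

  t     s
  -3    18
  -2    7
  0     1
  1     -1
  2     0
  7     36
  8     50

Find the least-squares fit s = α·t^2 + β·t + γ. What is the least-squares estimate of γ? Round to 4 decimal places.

γ = 0.2233

Setting ∂/∂α … = 0 gives: 6611·α + 829·β + 131·γ = 5153;  829·α + 131·β + 13·γ = 583;  131·α + 13·β + 7·γ = 111.
(Σt^2·t^2 = 6611, Σt^2·t = 829, Σt^2 = 131, Σt·t = 131, Σt = 13, Σ1 = 7, Σt^2·s = 5153, Σt·s = 583, Σs = 111.)
Solving the 3×3 system (Gaussian elimination) gives α = 3935/3697, β = -17061/7394, γ = 1651/7394.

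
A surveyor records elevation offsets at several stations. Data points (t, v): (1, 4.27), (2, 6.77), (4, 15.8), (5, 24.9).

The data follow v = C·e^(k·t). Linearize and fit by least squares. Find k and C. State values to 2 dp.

Taking logs, ln v = k·t + ln C, so regress ln v on t.
Σt = 12.0000, Σ(t)² = 46.0000, Σln v = 9.3390, Σt·ln v = 32.3910.
Equations: 46.0000·k + 12.0000·ln C = 32.3910;  12.0000·k + 4·ln C = 9.3390.
Solving (det = 40.0000): k = 0.43740, ln C = 1.02254, so C = exp(1.02254) = 2.78026.

k = 0.44, C = 2.78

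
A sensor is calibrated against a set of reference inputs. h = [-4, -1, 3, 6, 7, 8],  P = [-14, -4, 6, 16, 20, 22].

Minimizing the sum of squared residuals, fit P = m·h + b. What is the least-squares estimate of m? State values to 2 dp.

With design matrix M, MᵀM = [[175, 19]; [19, 6]] and MᵀP = [490, 46]ᵀ.
Determinant 175·6 − 19² = 689.
m = (490·6 − 19·46)/689 = 2066/689; b = (175·46 − 19·490)/689 = -1260/689.

m = 3.00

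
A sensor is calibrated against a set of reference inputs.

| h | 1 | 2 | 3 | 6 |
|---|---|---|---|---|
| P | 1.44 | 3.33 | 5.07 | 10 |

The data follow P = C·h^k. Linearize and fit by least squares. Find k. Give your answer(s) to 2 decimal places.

Linearized form: ln P = k·ln h + ln C. From the 4 transformed points,
Σln h = 3.5835, Σ(ln h)² = 4.8978, Σln P = 5.4935, Σln h·ln P = 6.7429.
Equations: 4.8978·k + 3.5835·ln C = 6.7429;  3.5835·k + 4·ln C = 5.4935.
Solving (det = 6.7496): k = 1.07940, ln C = 0.40637.

k = 1.08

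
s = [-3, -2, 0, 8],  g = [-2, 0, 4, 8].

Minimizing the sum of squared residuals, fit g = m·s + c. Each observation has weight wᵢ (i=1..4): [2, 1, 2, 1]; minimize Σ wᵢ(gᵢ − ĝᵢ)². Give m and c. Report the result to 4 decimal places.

The normal equations are: 86·m + 0·c = 76;  0·m + 6·c = 12.
Δ = 86·6 − 0² = 516.
m = (76·6 − 0·12)/516 = 38/43; c = (86·12 − 0·76)/516 = 2.

m = 0.8837, c = 2.0000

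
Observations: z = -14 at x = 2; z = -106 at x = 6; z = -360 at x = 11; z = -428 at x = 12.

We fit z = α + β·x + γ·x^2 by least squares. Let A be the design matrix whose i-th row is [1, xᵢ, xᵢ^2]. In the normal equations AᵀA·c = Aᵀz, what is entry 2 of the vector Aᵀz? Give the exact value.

Entry 2 ↔ basis x, so (Aᵀz)_{2} = Σᵢ (x)·zᵢ = (2)·(-14) + (6)·(-106) + (11)·(-360) + (12)·(-428) = -9760.

-9760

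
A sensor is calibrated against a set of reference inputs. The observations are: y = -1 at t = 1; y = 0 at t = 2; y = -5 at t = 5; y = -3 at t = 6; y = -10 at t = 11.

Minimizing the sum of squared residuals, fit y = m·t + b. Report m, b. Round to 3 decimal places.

m = -0.952, b = 0.958

With design matrix M, MᵀM = [[187, 25]; [25, 5]] and Mᵀy = [-154, -19]ᵀ.
Eliminating b: 5·(row 1) − 25·(row 2) gives 310·m = 5·(-154) − 25·(-19) = -295, so m = -59/62.
Then b = ((-19) − 25·(-59/62))/5 = 297/310.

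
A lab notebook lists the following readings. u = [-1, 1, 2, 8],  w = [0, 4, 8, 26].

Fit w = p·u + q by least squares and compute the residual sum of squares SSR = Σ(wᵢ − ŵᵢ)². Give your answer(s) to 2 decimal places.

SSR = 1.91

XᵀX·[p, q]ᵀ = Xᵀw reads: 70·p + 10·q = 228;  10·p + 4·q = 38.
(Σu·u = 70, Σu = 10, Σ1 = 4, Σu·w = 228, Σw = 38.)
Eliminating q: 4·(row 1) − 10·(row 2) gives 180·p = 4·228 − 10·38 = 532, so p = 133/45.
Then q = (38 − 10·(133/45))/4 = 19/9.
Residuals: 38/45, -16/15, -1/45, 11/45; SSR = 86/45.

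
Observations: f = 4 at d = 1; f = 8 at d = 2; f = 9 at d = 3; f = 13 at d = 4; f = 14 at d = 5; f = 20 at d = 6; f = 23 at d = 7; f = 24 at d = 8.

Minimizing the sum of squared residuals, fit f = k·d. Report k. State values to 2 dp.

k = 3.15

Entries of MᵀM: Σd·d = 204.
For Mᵀf: Σd·f = 642.
Normal equations: [[204]]·[k]ᵀ = [642]ᵀ.
Hence k = 642 / 204 ≈ 3.14706.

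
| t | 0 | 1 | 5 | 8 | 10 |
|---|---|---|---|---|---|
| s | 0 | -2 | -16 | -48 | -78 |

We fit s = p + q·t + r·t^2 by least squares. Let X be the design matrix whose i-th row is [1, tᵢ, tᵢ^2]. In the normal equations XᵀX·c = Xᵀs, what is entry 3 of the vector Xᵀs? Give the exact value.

-11274

Entry 3 ↔ basis t^2, so (Xᵀs)_{3} = Σᵢ (t^2)·sᵢ = (0)·(0) + (1)·(-2) + (25)·(-16) + (64)·(-48) + (100)·(-78) = -11274.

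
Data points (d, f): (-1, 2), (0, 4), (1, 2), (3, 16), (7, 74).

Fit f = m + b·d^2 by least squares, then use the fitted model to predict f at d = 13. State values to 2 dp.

f̂ = 250.83

Setting ∂/∂m … = 0 gives: 5·m + 60·b = 98;  60·m + 2484·b = 3774.
Eliminating b: 2484·(row 1) − 60·(row 2) gives 8820·m = 2484·98 − 60·3774 = 16992, so m = 472/245.
Then b = (3774 − 60·(472/245))/2484 = 433/294.
At d = 13: f̂ = (472/245)·(1) + (433/294)·(169) = 368717/1470.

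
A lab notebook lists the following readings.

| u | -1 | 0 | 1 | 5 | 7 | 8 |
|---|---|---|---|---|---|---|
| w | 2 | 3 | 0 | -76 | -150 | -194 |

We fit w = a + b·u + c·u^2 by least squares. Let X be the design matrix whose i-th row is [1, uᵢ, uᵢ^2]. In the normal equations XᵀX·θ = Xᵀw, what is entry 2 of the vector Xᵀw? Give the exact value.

-2984

Entry 2 ↔ basis u, so (Xᵀw)_{2} = Σᵢ (u)·wᵢ = (-1)·(2) + (0)·(3) + (1)·(0) + (5)·(-76) + (7)·(-150) + (8)·(-194) = -2984.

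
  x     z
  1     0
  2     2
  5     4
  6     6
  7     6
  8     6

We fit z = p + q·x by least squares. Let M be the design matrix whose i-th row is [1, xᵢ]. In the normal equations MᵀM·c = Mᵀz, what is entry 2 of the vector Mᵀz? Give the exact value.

150

Entry 2 ↔ basis x, so (Mᵀz)_{2} = Σᵢ (x)·zᵢ = (1)·(0) + (2)·(2) + (5)·(4) + (6)·(6) + (7)·(6) + (8)·(6) = 150.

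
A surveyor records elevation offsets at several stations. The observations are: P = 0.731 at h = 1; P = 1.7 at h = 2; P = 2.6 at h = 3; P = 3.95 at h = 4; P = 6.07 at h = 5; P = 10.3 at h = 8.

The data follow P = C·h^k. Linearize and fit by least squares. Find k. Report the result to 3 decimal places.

Taking logs, ln P = k·ln h + ln C, so regress ln P on ln h.
Sums: Σln h = 6.8669, Σ(ln h)² = 10.5236, Σln P = 6.6820, Σln h·ln P = 11.0739.
Normal system: [[10.5236, 6.8669]; [6.8669, 6]]·[k, ln C]ᵀ = [11.0739, 6.6820]ᵀ.
Solving (det = 15.9867): k = 1.28596, ln C = -0.35809.

k = 1.286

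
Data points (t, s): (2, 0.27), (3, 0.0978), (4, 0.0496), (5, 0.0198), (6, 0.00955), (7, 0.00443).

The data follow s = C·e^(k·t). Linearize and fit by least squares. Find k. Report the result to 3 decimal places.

Taking logs, ln s = k·t + ln C, so regress ln s on t.
Σt = 27.0000, Σ(t)² = 139.0000, Σln s = -20.6306, Σt·ln s = -107.0614.
Equations: 139.0000·k + 27.0000·ln C = -107.0614;  27.0000·k + 6·ln C = -20.6306.
Δ = 139.0000·6 − (27.0000)² = 105.0000; k = (-107.0614·6 − 27.0000·-20.6306)/105.0000 = -0.81279, ln C = (139.0000·-20.6306 − 27.0000·-107.0614)/105.0000 = 0.21912.

k = -0.813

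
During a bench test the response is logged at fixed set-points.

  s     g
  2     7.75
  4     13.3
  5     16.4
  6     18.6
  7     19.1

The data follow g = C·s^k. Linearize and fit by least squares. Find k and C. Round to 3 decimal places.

k = 0.754, C = 4.667

With ln gᵢ as the transformed response and ln sᵢ as the regressor:
Over the data: Σln s = 7.4265, Σ(ln s)² = 11.9895, Σln g = 13.3056, Σln s·ln g = 20.4862.
Normal system: [[11.9895, 7.4265]; [7.4265, 5]]·[k, ln C]ᵀ = [20.4862, 13.3056]ᵀ.
Slope k = (n·Σln s·ln g − Σln s·Σln g)/(n·Σ(ln s)² − (Σln s)²) = (5·20.4862 − 7.4265·13.3056)/4.7940 = 0.75440; ln C = (Σln g − k·Σln s)/n = 1.54060, so C = exp(1.54060) = 4.66739.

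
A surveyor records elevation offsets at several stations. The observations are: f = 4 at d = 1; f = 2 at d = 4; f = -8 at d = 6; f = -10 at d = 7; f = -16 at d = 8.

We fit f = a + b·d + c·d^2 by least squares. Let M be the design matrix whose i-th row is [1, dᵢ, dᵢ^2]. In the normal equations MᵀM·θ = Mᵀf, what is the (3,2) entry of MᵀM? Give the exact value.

1136

Row 3 ↔ basis d^2, column 2 ↔ basis d, so (MᵀM)_{3,2} = Σᵢ (d^2)·(d) = (1)·(1) + (16)·(4) + (36)·(6) + (49)·(7) + (64)·(8) = 1136.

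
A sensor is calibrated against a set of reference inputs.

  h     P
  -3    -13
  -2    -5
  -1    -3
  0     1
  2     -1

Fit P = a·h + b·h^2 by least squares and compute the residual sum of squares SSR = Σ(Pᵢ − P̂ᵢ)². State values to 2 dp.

SSR = 3.86

The normal equations are: 18·a + (-28)·b = 50;  (-28)·a + 114·b = -144.
(Σh·h = 18, Σh·h^2 = -28, Σh^2·h^2 = 114, Σh·P = 50, Σh^2·P = -144.)
Eliminating b: 114·(row 1) − (-28)·(row 2) gives 1268·a = 114·50 − (-28)·(-144) = 1668, so a = 417/317.
Then b = ((-144) − (-28)·(417/317))/114 = -298/317.
Residuals: -188/317, 441/317, -236/317, 1, 41/317; SSR = 1223/317.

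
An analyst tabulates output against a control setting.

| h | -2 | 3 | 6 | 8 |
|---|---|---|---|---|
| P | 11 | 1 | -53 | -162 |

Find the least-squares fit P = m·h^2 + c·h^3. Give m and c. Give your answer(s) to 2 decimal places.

m = 1.70, c = -0.53

Compute the Gram sums: Σh^2·h^2 = 5489, Σh^2·h^3 = 40755, Σh^3·h^3 = 309593.
Right-hand side: Σh^2·P = -12223, Σh^3·P = -94453.
Eliminating c: 309593·(row 1) − 40755·(row 2) gives 38385952·m = 309593·(-12223) − 40755·(-94453) = 65276776, so m = 8159597/4798244.
Then c = ((-94453) − 40755·(8159597/4798244))/309593 = -230729/436204.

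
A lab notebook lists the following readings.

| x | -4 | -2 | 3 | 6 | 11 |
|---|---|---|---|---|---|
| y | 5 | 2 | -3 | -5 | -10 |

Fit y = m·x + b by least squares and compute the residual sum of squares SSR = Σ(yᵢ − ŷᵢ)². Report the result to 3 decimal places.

Sums needed: Σx·x = 186, Σx = 14, Σ1 = 5.
Moment sums: Σx·y = -173, Σy = -11.
Normal equations: [[186, 14]; [14, 5]]·[m, b]ᵀ = [-173, -11]ᵀ.
Δ = 186·5 − 14² = 734.
m = ((-173)·5 − 14·(-11))/734 = -711/734; b = (186·(-11) − 14·(-173))/734 = 188/367.
Residuals: 225/367, -165/367, -445/734, 110/367, 105/734; SSR = 775/734.

SSR = 1.056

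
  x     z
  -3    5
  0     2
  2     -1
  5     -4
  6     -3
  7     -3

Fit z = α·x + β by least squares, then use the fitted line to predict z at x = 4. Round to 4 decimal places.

ẑ = -1.6748

Forming AᵀA = [[123, 17]; [17, 6]] and Aᵀz = [-76, -4]ᵀ gives AᵀA·[α, β]ᵀ = Aᵀz.
Determinant 123·6 − 17² = 449.
α = ((-76)·6 − 17·(-4))/449 = -388/449; β = (123·(-4) − 17·(-76))/449 = 800/449.
At x = 4: ẑ = (-388/449)·(4) + (800/449)·(1) = -752/449.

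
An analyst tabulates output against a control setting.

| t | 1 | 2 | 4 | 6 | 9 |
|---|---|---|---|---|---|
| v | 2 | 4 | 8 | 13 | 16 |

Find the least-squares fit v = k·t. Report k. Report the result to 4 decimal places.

k = 1.9130

With design matrix X, XᵀX = [[138]] and Xᵀv = [264]ᵀ.
k = 264/138 = 1.91304.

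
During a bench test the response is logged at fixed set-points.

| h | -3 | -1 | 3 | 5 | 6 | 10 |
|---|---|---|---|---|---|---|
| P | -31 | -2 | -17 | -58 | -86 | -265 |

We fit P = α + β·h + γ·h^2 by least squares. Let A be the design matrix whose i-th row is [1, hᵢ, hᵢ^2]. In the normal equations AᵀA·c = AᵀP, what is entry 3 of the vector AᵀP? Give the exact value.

Entry 3 ↔ basis h^2, so (AᵀP)_{3} = Σᵢ (h^2)·Pᵢ = (9)·(-31) + (1)·(-2) + (9)·(-17) + (25)·(-58) + (36)·(-86) + (100)·(-265) = -31480.

-31480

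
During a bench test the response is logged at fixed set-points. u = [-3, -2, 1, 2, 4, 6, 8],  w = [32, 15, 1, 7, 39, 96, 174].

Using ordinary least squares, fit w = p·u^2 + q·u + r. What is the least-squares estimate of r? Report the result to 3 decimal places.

Normal-equation sums: Σu^2·u^2 = 5762, Σu^2·u = 766, Σu^2 = 134, Σu·u = 134, Σu = 16, Σ1 = 7.
For Xᵀw: Σu^2·w = 15593, Σu·w = 2013, Σw = 364.
Inverting the 3×3 Gram matrix, [p, q, r]ᵀ = [65056/21903, -82927/43806, -3876/7301]ᵀ.

r = -0.531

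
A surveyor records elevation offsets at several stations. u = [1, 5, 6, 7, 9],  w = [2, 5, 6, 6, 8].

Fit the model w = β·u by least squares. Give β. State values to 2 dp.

With design matrix M, MᵀM = [[192]] and Mᵀw = [177]ᵀ.
β = 177/192 = 0.921875.

β = 0.92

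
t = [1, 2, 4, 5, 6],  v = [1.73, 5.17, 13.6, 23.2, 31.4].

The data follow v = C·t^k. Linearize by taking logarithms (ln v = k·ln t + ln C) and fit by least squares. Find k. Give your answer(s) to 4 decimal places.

k = 1.5970

Taking logs, ln v = k·ln t + ln C, so regress ln v on ln t.
Sums: Σln t = 5.4806, Σ(ln t)² = 8.2030, Σln v = 11.3920, Σln t·ln v = 15.9932.
Normal system: [[8.2030, 5.4806]; [5.4806, 5]]·[k, ln C]ᵀ = [15.9932, 11.3920]ᵀ.
Solving (det = 10.9774): k = 1.59698, ln C = 0.52791.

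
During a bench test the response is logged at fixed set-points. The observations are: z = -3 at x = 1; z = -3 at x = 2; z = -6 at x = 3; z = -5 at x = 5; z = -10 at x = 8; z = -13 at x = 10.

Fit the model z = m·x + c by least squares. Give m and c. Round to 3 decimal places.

m = -1.093, c = -1.385

Normal-equation sums: Σx·x = 203, Σx = 29, Σ1 = 6.
Right-hand side: Σx·z = -262, Σz = -40.
Eliminating c: 6·(row 1) − 29·(row 2) gives 377·m = 6·(-262) − 29·(-40) = -412, so m = -412/377.
Then c = ((-40) − 29·(-412/377))/6 = -18/13.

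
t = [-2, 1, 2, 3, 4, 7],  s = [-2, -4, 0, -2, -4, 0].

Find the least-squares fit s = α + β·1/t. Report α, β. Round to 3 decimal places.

α = -1.708, β = -1.014

XᵀX·[α, β]ᵀ = Xᵀs reads: 6·α + (145/84)·β = -12;  (145/84)·α + (11953/7056)·β = -14/3.
Δ = 6·(11953/7056) − (145/84)² = 50693/7056.
α = ((-12)·(11953/7056) − (145/84)·(-14/3))/(50693/7056) = -86596/50693; β = (6·(-14/3) − (145/84)·(-12))/(50693/7056) = -51408/50693.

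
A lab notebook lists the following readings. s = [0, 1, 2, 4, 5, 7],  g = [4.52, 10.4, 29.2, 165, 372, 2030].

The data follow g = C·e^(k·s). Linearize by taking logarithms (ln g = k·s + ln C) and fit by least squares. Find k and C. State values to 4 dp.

k = 0.8760, C = 4.6505

Linearized form: ln g = k·s + ln C. From the 6 transformed points,
XᵀX = [[95.0000, 19.0000]; [19.0000, 6]], rhs = [112.4189, 25.8651]ᵀ  (here Σs = 19.0000, Σ(s)² = 95.0000, Σln g = 25.8651, Σs·ln g = 112.4189).
Solving (det = 209.0000): k = 0.87596, ln C = 1.53697, so C = exp(1.53697) = 4.65047.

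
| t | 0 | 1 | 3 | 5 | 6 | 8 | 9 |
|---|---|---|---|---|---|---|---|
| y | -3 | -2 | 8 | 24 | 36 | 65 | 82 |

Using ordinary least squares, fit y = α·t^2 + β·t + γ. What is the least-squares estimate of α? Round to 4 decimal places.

Normal-equation sums: Σt^2·t^2 = 12660, Σt^2·t = 1610, Σt^2 = 216, Σt·t = 216, Σt = 32, Σ1 = 7.
Right-hand side: Σt^2·y = 12768, Σt·y = 1616, Σy = 210.
So AᵀA·[α, β, γ]ᵀ = Aᵀy: [[12660, 1610, 216]; [1610, 216, 32]; [216, 32, 7]]·[α, β, γ]ᵀ = [12768, 1616, 210]ᵀ.
Inverting the 3×3 Gram matrix, [α, β, γ]ᵀ = [52424/53081, 31320/53081, -168402/53081]ᵀ.

α = 0.9876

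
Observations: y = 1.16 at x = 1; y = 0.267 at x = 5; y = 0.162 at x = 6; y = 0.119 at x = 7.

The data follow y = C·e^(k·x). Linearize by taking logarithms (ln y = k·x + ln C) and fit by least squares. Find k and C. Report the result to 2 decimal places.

k = -0.38, C = 1.72

With ln yᵢ as the transformed response and xᵢ as the regressor:
Σx = 19.0000, Σ(x)² = 111.0000, Σln y = -5.1209, Σx·ln y = -32.2755.
Equations: 111.0000·k + 19.0000·ln C = -32.2755;  19.0000·k + 4·ln C = -5.1209.
Δ = 111.0000·4 − (19.0000)² = 83.0000; k = (-32.2755·4 − 19.0000·-5.1209)/83.0000 = -0.38320, ln C = (111.0000·-5.1209 − 19.0000·-32.2755)/83.0000 = 0.53996, so C = exp(0.53996) = 1.71594.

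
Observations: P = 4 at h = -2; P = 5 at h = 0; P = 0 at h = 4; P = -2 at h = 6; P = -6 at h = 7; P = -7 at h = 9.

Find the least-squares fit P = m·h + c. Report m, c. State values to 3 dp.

Forming AᵀA = [[186, 24]; [24, 6]] and AᵀP = [-125, -6]ᵀ gives AᵀA·[m, c]ᵀ = AᵀP.
Eliminating c: 6·(row 1) − 24·(row 2) gives 540·m = 6·(-125) − 24·(-6) = -606, so m = -101/90.
Then c = ((-6) − 24·(-101/90))/6 = 157/45.

m = -1.122, c = 3.489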